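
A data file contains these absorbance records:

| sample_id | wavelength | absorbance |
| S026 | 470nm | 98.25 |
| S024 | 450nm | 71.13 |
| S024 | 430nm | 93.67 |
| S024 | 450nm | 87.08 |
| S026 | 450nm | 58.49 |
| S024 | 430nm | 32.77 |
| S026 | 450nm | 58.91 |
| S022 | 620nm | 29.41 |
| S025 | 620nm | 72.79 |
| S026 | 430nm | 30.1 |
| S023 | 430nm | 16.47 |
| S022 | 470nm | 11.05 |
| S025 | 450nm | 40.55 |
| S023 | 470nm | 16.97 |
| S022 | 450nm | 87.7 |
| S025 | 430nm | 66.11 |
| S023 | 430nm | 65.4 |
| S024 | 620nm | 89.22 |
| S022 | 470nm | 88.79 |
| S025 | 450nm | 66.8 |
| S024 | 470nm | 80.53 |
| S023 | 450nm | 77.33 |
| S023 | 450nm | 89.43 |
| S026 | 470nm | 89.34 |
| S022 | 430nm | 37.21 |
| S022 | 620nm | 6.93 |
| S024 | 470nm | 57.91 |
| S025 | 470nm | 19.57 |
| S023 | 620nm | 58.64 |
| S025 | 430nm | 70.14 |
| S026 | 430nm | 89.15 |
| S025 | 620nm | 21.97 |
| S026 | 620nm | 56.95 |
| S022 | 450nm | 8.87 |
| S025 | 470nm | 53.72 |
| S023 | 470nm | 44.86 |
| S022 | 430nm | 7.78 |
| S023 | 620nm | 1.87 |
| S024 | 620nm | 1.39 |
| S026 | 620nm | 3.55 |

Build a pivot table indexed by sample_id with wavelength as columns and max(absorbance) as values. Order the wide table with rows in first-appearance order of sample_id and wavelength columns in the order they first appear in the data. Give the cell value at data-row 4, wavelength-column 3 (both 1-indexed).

With rows in first-appearance order of sample_id, row 4 is sample_id=S025. wavelength columns in first-appearance order: 470nm, 450nm, 430nm, 620nm; column 3 is 430nm.
Long rows with sample_id=S025, wavelength=430nm: max(66.11, 70.14) = 70.14.

70.14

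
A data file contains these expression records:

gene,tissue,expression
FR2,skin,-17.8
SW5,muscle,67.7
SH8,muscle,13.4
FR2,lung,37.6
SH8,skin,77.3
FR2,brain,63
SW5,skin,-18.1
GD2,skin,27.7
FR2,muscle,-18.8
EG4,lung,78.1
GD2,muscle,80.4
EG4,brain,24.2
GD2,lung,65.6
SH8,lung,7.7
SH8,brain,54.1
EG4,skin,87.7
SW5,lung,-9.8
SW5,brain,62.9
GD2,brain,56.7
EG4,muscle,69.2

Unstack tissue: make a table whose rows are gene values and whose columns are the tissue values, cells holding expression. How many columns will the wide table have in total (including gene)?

5

1 column for gene plus 4 distinct tissue values → 5 columns.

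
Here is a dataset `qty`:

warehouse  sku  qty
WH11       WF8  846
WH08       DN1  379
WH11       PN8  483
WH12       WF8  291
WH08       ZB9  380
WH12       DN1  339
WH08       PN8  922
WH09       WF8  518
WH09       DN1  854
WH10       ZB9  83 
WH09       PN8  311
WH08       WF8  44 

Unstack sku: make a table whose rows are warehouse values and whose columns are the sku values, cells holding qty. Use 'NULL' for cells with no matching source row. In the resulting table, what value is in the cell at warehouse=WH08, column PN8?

922

The long row with warehouse=WH08, sku=PN8 has qty=922.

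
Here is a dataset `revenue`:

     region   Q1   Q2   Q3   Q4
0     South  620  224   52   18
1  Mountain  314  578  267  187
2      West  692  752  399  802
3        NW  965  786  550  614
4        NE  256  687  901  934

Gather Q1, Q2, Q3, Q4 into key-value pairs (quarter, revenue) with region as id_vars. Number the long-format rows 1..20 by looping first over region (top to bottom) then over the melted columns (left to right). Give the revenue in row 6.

20 rows total (5 × 4). Row 6: index ⌊(6-1)/4⌋ = 1 into region → Mountain; (6-1) mod 4 = 1 into the melted columns → Q2.
So row 6 is (Mountain, Q2, 578); revenue = 578.

578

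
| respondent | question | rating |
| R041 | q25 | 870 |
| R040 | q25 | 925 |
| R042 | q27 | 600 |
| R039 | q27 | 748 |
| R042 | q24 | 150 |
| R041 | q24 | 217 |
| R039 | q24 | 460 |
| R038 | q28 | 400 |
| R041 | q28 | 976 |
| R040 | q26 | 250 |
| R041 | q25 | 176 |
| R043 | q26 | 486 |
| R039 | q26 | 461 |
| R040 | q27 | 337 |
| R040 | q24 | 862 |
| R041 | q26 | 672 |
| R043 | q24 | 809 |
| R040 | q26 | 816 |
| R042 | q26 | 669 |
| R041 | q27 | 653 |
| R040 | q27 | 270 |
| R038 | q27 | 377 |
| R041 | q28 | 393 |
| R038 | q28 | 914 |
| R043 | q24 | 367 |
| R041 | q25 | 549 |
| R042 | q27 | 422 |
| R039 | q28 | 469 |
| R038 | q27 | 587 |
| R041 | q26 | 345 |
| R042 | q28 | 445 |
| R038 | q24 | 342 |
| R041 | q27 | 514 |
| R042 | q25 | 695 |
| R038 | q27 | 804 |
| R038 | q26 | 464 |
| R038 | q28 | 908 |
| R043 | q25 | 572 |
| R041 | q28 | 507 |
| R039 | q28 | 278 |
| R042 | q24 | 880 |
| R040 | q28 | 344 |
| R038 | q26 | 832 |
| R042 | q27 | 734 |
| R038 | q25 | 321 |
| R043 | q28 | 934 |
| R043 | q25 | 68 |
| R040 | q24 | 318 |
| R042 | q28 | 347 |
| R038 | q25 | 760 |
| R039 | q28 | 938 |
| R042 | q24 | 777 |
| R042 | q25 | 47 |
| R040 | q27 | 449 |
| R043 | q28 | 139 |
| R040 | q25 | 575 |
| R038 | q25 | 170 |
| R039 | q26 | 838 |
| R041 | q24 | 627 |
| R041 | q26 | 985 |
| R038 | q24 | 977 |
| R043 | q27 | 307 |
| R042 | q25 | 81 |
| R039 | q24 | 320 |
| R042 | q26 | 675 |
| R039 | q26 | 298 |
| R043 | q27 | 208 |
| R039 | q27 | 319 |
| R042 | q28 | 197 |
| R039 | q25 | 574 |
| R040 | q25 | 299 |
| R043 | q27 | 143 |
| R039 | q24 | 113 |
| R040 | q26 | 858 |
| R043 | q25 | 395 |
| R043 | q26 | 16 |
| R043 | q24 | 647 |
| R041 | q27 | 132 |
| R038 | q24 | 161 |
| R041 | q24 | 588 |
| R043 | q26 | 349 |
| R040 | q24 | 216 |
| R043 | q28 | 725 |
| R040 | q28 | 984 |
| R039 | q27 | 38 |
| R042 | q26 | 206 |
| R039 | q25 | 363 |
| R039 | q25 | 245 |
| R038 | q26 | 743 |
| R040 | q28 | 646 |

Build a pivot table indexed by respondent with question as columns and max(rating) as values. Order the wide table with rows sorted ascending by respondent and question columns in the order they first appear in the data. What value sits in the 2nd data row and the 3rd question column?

With rows sorted ascending by respondent, row 2 is respondent=R039. question columns in first-appearance order: q25, q27, q24, q28, q26; column 3 is q24.
Long rows with respondent=R039, question=q24: max(460, 320, 113) = 460.

460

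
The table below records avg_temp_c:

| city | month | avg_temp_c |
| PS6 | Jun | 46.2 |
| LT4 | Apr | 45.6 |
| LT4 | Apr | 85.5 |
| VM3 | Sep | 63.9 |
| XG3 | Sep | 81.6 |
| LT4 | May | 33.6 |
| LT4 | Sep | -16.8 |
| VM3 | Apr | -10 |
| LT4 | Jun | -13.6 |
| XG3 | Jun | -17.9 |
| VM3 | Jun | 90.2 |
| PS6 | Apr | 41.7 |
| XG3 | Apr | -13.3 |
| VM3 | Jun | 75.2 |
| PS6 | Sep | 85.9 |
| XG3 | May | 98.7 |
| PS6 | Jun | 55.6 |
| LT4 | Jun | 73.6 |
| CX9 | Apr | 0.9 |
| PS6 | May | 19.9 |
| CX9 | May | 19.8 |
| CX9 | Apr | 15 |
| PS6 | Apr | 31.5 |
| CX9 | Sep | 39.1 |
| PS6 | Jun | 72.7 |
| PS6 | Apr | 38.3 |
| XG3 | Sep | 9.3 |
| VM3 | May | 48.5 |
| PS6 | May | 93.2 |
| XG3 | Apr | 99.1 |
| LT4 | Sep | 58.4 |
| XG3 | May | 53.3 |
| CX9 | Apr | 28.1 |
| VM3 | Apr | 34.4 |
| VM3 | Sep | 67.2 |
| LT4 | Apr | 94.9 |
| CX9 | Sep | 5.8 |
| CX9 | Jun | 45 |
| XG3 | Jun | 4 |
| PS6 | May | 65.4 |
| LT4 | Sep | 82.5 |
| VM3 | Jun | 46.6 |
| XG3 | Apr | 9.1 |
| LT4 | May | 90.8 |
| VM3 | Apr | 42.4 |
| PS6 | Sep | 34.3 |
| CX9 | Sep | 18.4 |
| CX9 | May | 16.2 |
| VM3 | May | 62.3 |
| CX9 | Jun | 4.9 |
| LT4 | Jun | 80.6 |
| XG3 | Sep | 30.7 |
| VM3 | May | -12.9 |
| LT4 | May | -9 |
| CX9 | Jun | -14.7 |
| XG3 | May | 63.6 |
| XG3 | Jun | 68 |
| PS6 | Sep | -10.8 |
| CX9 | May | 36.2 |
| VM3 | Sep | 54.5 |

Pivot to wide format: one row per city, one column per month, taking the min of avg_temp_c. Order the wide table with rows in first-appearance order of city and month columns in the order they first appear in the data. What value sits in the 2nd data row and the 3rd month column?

With rows in first-appearance order of city, row 2 is city=LT4. month columns in first-appearance order: Jun, Apr, Sep, May; column 3 is Sep.
Long rows with city=LT4, month=Sep: min(-16.8, 58.4, 82.5) = -16.8.

-16.8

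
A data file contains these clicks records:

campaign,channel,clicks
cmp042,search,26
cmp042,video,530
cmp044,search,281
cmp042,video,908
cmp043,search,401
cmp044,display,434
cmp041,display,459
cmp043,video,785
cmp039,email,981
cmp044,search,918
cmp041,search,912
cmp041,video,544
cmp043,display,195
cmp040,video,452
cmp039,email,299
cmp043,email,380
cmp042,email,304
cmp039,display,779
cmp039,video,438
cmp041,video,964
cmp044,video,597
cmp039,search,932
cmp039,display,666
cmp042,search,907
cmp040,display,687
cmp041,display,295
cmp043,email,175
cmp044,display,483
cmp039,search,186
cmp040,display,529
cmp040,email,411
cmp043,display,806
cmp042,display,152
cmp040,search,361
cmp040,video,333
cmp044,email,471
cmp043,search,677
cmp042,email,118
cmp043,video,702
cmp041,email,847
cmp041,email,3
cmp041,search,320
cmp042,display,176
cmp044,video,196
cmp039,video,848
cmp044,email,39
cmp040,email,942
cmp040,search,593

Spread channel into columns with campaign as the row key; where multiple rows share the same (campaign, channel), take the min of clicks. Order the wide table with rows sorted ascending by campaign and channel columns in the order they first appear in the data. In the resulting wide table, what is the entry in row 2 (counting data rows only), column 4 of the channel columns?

With rows sorted ascending by campaign, row 2 is campaign=cmp040. channel columns in first-appearance order: search, video, display, email; column 4 is email.
Long rows with campaign=cmp040, channel=email: min(411, 942) = 411.

411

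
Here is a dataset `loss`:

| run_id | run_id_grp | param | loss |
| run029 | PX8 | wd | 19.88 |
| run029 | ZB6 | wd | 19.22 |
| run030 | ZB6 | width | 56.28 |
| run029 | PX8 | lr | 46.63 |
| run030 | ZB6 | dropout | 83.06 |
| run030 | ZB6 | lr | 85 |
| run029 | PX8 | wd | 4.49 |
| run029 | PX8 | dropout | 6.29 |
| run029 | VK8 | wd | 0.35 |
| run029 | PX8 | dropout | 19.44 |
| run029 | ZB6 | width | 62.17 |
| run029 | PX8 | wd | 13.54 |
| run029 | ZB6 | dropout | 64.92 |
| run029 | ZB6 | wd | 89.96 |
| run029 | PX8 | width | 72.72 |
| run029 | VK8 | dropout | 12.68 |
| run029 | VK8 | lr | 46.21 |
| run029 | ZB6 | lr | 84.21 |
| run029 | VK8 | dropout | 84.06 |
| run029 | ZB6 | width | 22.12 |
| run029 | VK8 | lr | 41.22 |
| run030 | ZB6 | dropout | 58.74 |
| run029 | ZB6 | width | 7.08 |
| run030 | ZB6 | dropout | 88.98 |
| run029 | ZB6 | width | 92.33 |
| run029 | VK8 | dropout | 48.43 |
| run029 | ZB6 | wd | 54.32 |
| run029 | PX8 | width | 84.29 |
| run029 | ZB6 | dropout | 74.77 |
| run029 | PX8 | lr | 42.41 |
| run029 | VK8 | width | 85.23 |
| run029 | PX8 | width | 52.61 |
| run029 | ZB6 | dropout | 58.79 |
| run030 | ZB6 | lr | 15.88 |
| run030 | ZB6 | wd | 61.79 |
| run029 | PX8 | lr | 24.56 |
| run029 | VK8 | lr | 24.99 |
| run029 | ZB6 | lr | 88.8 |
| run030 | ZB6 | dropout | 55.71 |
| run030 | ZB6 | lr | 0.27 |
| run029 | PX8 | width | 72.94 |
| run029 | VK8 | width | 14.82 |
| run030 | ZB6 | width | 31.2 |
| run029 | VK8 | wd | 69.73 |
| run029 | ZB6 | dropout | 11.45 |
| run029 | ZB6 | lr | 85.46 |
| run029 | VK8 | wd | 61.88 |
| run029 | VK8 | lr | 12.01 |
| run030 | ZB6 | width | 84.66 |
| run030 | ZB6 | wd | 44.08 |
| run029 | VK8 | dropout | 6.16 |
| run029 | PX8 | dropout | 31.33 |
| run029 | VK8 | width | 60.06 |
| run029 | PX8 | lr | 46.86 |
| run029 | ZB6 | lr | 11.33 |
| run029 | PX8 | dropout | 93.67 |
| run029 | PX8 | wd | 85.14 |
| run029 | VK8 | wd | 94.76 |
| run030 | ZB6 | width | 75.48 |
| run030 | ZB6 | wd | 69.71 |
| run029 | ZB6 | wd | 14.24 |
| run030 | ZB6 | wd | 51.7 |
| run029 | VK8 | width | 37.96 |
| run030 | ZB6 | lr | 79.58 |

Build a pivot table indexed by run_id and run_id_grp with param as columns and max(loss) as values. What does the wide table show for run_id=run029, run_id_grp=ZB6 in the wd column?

Rows with run_id=run029, run_id_grp=ZB6 and param=wd: loss values are 19.22, 89.96, 54.32, 14.24.
max(19.22, 89.96, 54.32, 14.24) = 89.96.

89.96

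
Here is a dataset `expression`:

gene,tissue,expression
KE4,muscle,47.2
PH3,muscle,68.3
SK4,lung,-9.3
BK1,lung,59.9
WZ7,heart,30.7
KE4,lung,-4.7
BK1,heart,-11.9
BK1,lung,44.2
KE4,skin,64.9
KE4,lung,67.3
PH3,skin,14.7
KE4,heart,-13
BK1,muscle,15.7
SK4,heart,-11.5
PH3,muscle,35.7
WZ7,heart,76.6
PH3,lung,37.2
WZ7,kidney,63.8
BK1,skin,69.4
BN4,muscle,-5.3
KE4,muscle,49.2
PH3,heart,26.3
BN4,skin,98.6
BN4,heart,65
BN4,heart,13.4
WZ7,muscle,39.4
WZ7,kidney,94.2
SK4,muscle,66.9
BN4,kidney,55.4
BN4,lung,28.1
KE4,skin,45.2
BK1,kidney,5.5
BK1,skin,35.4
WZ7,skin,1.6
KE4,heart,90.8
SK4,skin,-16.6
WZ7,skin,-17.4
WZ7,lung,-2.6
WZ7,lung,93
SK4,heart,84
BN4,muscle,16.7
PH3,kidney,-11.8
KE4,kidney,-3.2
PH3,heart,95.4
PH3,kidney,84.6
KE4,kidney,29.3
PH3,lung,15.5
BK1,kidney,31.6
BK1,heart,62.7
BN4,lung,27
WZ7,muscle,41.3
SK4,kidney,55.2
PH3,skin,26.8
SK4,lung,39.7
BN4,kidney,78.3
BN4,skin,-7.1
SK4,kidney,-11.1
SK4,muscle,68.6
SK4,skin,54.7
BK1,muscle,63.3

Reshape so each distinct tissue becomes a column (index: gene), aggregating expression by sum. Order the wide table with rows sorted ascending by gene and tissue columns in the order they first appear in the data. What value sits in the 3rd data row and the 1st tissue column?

96.4

With rows sorted ascending by gene, row 3 is gene=KE4. tissue columns in first-appearance order: muscle, lung, heart, skin, kidney; column 1 is muscle.
Long rows with gene=KE4, tissue=muscle: 47.2 + 49.2 = 96.4.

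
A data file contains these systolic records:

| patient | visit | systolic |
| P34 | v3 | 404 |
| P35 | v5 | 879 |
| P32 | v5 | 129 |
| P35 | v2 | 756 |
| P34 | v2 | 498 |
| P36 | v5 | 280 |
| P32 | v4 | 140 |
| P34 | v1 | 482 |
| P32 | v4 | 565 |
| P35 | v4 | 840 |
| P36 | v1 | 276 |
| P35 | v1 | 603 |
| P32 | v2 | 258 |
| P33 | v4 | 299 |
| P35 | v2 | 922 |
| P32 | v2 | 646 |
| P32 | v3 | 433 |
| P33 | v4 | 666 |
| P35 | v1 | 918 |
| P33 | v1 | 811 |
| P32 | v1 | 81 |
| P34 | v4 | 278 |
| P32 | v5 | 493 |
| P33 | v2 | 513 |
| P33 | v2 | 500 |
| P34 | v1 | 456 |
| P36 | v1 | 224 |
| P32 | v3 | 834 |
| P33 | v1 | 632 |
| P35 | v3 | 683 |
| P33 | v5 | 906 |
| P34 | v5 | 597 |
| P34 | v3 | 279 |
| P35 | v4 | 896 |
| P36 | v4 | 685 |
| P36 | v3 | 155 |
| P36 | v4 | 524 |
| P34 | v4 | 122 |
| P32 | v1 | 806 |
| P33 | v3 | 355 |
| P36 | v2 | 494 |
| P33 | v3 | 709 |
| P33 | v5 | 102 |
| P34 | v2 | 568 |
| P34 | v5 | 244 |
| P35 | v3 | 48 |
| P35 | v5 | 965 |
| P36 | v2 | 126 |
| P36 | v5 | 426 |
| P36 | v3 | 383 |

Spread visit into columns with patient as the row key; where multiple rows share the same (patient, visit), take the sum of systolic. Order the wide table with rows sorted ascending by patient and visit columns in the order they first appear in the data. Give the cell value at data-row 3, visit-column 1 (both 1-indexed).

With rows sorted ascending by patient, row 3 is patient=P34. visit columns in first-appearance order: v3, v5, v2, v4, v1; column 1 is v3.
Long rows with patient=P34, visit=v3: 404 + 279 = 683.

683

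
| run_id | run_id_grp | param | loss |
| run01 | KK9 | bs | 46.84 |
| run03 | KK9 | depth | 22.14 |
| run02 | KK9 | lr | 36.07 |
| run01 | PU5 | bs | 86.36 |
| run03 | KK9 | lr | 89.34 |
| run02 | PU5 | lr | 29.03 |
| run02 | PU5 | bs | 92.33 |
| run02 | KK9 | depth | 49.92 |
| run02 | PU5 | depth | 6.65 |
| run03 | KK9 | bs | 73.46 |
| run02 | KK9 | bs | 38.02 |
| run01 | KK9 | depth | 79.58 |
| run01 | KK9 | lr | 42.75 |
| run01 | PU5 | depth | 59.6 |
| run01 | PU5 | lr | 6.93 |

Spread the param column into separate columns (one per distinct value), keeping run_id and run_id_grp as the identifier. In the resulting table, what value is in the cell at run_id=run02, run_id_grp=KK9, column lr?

Wide layout: rows indexed by run_id and run_id_grp, columns are the 3 distinct param values (bs, depth, lr).
Cell (run_id=run02, run_id_grp=KK9, param=lr) draws from the long row where run_id=run02, run_id_grp=KK9 and param=lr, which has loss=36.07.

36.07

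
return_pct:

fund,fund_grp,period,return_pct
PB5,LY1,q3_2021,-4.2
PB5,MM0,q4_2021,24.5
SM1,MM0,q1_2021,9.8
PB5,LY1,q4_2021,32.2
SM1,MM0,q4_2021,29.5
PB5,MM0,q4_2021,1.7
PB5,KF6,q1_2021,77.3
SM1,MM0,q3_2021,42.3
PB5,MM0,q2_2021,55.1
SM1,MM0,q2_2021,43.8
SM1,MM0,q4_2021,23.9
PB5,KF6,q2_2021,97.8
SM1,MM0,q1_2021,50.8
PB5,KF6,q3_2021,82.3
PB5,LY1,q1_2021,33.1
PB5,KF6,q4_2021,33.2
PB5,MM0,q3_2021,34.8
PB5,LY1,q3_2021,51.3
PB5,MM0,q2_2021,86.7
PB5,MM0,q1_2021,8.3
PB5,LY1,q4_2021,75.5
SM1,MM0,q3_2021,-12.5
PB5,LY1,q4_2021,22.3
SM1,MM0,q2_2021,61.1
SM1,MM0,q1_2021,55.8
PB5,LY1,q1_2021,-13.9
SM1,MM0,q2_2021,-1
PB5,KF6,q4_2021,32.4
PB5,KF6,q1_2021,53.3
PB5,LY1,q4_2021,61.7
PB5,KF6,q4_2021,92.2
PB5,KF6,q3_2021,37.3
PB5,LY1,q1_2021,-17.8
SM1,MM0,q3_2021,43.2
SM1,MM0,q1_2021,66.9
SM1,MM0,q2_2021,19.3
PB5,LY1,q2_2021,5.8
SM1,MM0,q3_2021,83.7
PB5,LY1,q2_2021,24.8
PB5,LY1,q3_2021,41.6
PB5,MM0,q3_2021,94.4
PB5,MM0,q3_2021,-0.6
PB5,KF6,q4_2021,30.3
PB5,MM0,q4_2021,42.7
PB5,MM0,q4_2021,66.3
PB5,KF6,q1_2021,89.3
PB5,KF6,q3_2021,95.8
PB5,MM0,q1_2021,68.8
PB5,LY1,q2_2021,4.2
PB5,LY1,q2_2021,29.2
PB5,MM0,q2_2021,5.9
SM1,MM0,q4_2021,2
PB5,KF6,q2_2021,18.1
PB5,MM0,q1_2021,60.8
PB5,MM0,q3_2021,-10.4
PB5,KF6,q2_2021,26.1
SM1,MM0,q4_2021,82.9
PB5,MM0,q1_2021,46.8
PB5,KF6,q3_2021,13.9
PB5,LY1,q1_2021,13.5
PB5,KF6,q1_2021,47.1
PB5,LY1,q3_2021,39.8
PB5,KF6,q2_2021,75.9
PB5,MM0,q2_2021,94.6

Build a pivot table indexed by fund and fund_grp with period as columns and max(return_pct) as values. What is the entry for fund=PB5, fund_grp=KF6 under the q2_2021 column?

97.8

Rows with fund=PB5, fund_grp=KF6 and period=q2_2021: return_pct values are 97.8, 18.1, 26.1, 75.9.
max(97.8, 18.1, 26.1, 75.9) = 97.8.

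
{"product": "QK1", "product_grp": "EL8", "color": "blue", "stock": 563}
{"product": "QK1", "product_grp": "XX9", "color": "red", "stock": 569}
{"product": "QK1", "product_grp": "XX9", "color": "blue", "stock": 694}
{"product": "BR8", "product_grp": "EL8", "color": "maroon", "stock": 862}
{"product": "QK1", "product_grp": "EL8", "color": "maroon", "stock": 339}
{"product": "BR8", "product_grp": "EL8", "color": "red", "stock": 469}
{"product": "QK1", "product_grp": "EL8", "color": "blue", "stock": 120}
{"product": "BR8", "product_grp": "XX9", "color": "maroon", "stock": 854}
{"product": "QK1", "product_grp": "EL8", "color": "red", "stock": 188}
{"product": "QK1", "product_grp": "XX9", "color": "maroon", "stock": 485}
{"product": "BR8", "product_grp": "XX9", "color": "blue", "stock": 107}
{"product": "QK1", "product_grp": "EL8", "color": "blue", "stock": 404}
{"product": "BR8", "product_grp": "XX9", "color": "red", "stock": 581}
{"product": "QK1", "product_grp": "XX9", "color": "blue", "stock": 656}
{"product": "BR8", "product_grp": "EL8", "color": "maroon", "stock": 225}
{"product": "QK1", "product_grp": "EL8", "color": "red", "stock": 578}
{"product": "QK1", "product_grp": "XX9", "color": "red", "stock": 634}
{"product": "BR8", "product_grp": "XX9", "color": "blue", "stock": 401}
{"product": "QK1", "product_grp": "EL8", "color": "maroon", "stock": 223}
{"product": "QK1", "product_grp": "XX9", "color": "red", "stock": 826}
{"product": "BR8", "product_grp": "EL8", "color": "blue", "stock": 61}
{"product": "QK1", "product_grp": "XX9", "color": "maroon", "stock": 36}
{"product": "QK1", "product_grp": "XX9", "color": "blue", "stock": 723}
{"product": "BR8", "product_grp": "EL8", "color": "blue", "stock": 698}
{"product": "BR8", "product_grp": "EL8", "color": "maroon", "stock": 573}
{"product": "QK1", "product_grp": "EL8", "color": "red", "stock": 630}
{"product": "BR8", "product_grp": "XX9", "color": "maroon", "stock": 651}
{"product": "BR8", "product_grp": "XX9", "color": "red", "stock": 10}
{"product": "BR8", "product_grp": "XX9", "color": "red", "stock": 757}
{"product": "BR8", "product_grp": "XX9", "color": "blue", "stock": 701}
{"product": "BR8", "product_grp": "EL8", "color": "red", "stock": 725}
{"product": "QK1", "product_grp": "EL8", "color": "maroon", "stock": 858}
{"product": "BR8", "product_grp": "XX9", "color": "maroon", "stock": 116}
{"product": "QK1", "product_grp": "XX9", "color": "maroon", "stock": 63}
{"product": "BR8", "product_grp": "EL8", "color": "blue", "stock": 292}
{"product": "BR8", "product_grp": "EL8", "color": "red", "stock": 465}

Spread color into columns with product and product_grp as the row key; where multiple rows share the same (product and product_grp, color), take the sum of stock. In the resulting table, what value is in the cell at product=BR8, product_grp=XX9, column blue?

Rows with product=BR8, product_grp=XX9 and color=blue: stock values are 107, 401, 701.
107 + 401 + 701 = 1209.

1209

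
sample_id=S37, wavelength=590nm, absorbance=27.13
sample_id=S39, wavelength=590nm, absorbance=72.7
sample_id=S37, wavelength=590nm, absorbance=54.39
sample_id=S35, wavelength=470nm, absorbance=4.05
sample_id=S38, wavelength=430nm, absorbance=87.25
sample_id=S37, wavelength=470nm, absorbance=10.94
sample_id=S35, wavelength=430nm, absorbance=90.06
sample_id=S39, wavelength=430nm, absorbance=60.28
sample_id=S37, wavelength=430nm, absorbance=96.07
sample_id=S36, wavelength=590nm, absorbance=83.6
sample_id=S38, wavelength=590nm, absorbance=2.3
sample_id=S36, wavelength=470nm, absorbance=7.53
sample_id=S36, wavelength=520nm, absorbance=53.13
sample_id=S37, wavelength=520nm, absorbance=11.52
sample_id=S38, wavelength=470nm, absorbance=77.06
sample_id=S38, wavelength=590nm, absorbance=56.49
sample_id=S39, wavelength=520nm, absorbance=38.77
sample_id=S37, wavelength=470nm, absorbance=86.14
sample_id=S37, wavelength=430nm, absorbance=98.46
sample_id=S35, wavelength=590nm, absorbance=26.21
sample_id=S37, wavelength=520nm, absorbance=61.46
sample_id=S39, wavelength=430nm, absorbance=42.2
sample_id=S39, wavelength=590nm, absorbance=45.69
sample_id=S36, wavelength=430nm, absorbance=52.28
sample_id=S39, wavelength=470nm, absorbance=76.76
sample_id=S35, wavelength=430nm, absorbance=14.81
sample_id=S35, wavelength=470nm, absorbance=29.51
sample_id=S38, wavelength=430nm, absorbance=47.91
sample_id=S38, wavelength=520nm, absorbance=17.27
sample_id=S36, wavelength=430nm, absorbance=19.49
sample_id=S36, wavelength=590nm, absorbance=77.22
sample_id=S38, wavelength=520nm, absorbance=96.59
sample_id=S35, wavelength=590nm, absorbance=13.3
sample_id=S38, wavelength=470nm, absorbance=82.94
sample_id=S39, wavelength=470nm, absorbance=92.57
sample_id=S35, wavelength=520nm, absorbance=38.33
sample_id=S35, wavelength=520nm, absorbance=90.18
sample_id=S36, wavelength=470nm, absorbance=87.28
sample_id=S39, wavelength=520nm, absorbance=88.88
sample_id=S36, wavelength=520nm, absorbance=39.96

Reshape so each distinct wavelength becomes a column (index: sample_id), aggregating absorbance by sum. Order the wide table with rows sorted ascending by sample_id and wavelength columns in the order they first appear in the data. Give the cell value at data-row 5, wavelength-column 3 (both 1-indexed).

With rows sorted ascending by sample_id, row 5 is sample_id=S39. wavelength columns in first-appearance order: 590nm, 470nm, 430nm, 520nm; column 3 is 430nm.
Long rows with sample_id=S39, wavelength=430nm: 60.28 + 42.2 = 102.48.

102.48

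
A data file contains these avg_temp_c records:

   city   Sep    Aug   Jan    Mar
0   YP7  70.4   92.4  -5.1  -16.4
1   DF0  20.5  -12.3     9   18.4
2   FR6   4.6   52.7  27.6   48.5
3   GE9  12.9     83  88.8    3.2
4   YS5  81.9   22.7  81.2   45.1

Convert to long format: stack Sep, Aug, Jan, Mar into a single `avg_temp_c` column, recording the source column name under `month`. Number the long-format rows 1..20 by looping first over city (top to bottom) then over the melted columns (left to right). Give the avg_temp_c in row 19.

20 rows total (5 × 4). Row 19: index ⌊(19-1)/4⌋ = 4 into city → YS5; (19-1) mod 4 = 2 into the melted columns → Jan.
So row 19 is (YS5, Jan, 81.2); avg_temp_c = 81.2.

81.2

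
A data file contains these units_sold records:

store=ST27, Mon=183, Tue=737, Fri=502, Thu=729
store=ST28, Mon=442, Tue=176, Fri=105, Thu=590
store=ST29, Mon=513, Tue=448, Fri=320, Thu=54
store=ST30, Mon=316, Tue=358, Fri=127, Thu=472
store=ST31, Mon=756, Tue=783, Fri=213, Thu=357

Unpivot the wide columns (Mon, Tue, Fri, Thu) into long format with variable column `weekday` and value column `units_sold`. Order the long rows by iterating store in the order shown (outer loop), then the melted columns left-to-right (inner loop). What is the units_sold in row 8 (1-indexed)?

20 rows total (5 × 4). Row 8: index ⌊(8-1)/4⌋ = 1 into store → ST28; (8-1) mod 4 = 3 into the melted columns → Thu.
So row 8 is (ST28, Thu, 590); units_sold = 590.

590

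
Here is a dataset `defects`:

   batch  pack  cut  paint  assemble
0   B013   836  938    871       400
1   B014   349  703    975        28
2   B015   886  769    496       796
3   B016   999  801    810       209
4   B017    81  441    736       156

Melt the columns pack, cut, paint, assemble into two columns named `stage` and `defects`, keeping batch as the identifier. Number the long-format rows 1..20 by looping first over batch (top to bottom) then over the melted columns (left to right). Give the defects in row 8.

20 rows total (5 × 4). Row 8: index ⌊(8-1)/4⌋ = 1 into batch → B014; (8-1) mod 4 = 3 into the melted columns → assemble.
So row 8 is (B014, assemble, 28); defects = 28.

28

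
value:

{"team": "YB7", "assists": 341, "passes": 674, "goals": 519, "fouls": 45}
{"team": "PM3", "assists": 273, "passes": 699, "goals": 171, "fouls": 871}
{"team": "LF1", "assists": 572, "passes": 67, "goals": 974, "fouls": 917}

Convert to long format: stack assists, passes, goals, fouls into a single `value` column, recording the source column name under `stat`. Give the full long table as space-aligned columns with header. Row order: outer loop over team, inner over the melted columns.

team  stat     value
YB7   assists  341  
YB7   passes   674  
YB7   goals    519  
YB7   fouls    45   
PM3   assists  273  
PM3   passes   699  
PM3   goals    171  
PM3   fouls    871  
LF1   assists  572  
LF1   passes   67   
LF1   goals    974  
LF1   fouls    917  

Each (team, column) pair becomes one row: 3 × 4 = 12 rows.
For example, (YB7, assists) → value=341.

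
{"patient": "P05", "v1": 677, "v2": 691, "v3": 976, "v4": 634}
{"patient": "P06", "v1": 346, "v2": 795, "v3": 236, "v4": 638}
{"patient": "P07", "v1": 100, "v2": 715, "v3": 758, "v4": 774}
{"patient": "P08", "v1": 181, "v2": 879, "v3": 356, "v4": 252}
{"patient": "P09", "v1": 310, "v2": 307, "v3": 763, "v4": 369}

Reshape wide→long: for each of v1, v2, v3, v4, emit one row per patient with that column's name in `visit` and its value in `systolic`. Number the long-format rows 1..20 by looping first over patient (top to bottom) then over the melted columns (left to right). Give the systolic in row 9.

100

20 rows total (5 × 4). Row 9: index ⌊(9-1)/4⌋ = 2 into patient → P07; (9-1) mod 4 = 0 into the melted columns → v1.
So row 9 is (P07, v1, 100); systolic = 100.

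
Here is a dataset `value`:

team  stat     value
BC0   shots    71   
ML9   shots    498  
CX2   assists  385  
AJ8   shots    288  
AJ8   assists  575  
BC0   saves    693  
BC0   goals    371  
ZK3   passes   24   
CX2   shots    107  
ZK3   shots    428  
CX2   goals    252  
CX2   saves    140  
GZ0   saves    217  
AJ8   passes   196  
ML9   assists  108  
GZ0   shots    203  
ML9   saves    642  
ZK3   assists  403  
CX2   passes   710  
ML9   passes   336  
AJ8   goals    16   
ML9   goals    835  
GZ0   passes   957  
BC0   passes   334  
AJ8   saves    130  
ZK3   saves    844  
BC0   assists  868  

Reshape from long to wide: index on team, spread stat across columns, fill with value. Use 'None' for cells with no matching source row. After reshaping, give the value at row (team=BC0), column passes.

The long row with team=BC0, stat=passes has value=334.

334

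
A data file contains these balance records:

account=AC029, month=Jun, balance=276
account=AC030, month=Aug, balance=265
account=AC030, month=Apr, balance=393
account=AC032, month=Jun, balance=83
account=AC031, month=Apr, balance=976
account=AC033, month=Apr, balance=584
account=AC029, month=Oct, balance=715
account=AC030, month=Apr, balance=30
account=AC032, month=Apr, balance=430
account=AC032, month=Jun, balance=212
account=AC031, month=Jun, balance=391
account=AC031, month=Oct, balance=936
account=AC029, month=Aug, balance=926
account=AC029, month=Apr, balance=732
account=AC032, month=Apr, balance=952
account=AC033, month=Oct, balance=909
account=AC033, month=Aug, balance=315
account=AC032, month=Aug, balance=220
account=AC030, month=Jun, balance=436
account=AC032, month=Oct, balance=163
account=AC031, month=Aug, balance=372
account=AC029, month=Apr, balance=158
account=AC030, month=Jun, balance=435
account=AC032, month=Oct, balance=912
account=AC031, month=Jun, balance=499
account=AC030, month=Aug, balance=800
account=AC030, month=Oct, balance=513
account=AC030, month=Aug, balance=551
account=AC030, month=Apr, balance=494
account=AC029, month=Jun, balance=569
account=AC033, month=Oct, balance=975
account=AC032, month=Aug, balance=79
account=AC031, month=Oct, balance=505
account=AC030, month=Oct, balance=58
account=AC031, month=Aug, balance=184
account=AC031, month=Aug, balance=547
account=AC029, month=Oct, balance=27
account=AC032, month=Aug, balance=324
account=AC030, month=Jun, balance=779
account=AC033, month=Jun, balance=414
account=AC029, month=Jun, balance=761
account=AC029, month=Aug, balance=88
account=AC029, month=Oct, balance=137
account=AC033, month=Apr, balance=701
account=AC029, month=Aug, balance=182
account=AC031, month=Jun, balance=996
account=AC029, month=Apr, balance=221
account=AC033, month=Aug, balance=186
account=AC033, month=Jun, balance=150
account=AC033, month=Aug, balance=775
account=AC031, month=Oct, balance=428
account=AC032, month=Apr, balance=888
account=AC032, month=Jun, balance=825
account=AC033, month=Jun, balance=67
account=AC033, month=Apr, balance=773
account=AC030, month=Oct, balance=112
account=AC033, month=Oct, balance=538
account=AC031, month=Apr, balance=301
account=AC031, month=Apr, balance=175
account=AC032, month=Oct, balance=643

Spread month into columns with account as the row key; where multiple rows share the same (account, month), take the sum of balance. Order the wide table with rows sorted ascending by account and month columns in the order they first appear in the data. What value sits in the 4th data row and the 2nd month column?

623

With rows sorted ascending by account, row 4 is account=AC032. month columns in first-appearance order: Jun, Aug, Apr, Oct; column 2 is Aug.
Long rows with account=AC032, month=Aug: 220 + 79 + 324 = 623.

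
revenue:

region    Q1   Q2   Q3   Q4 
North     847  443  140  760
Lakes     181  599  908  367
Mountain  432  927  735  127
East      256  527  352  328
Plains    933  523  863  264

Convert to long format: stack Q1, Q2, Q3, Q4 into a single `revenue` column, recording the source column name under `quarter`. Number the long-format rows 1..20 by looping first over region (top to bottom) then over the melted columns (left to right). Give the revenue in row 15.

352

20 rows total (5 × 4). Row 15: index ⌊(15-1)/4⌋ = 3 into region → East; (15-1) mod 4 = 2 into the melted columns → Q3.
So row 15 is (East, Q3, 352); revenue = 352.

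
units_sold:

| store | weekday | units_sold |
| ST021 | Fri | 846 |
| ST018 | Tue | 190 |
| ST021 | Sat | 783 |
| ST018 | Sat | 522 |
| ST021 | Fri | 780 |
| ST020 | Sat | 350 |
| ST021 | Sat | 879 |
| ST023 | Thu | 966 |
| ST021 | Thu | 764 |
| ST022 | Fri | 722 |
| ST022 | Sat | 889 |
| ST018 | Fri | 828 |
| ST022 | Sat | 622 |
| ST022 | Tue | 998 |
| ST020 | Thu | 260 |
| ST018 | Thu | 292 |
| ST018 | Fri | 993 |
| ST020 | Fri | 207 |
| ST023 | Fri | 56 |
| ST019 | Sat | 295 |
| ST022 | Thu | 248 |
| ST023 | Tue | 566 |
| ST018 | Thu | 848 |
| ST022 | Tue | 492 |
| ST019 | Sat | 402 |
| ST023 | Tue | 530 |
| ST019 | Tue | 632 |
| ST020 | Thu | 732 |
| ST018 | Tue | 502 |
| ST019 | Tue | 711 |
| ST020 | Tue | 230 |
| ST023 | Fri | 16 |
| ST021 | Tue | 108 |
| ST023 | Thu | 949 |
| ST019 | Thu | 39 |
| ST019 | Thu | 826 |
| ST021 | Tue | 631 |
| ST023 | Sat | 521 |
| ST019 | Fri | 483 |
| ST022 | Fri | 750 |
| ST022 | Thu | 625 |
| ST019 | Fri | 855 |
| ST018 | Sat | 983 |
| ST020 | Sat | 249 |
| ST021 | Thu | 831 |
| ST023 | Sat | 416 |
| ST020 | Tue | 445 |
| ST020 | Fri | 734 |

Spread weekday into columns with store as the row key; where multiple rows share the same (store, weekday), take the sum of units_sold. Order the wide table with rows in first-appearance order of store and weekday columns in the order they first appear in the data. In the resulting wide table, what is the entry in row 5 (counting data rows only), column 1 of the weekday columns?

1472

With rows in first-appearance order of store, row 5 is store=ST022. weekday columns in first-appearance order: Fri, Tue, Sat, Thu; column 1 is Fri.
Long rows with store=ST022, weekday=Fri: 722 + 750 = 1472.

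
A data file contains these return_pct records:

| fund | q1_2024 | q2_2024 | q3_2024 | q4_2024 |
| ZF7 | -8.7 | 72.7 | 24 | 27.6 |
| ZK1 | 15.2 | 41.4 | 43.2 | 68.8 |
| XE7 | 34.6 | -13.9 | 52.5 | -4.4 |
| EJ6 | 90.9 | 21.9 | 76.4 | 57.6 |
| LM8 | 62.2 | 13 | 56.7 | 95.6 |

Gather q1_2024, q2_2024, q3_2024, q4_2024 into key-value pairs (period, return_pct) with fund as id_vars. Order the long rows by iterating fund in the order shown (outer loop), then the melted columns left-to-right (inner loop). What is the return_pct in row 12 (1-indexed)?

20 rows total (5 × 4). Row 12: index ⌊(12-1)/4⌋ = 2 into fund → XE7; (12-1) mod 4 = 3 into the melted columns → q4_2024.
So row 12 is (XE7, q4_2024, -4.4); return_pct = -4.4.

-4.4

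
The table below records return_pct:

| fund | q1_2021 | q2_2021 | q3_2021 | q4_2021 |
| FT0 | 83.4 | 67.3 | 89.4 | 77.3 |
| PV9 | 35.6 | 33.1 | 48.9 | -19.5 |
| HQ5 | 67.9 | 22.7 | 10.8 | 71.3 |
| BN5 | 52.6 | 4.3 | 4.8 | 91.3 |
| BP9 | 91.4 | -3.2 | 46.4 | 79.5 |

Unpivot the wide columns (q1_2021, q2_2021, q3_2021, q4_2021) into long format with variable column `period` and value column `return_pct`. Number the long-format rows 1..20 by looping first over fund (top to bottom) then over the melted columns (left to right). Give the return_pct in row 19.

20 rows total (5 × 4). Row 19: index ⌊(19-1)/4⌋ = 4 into fund → BP9; (19-1) mod 4 = 2 into the melted columns → q3_2021.
So row 19 is (BP9, q3_2021, 46.4); return_pct = 46.4.

46.4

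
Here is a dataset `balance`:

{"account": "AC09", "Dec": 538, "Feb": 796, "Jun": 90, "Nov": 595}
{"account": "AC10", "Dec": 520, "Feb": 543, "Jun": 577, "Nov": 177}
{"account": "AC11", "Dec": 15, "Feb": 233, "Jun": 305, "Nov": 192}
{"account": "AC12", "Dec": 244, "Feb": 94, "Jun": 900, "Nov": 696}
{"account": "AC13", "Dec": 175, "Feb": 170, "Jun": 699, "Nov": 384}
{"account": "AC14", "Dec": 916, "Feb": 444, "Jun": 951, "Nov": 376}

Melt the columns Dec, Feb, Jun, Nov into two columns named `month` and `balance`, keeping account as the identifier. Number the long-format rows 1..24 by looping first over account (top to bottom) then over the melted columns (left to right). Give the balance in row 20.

24 rows total (6 × 4). Row 20: index ⌊(20-1)/4⌋ = 4 into account → AC13; (20-1) mod 4 = 3 into the melted columns → Nov.
So row 20 is (AC13, Nov, 384); balance = 384.

384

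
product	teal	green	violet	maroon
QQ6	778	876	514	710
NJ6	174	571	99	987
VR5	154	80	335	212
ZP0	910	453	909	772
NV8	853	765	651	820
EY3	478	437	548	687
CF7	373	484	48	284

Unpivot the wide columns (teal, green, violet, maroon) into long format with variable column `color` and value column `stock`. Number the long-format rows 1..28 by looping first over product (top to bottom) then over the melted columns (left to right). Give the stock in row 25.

28 rows total (7 × 4). Row 25: index ⌊(25-1)/4⌋ = 6 into product → CF7; (25-1) mod 4 = 0 into the melted columns → teal.
So row 25 is (CF7, teal, 373); stock = 373.

373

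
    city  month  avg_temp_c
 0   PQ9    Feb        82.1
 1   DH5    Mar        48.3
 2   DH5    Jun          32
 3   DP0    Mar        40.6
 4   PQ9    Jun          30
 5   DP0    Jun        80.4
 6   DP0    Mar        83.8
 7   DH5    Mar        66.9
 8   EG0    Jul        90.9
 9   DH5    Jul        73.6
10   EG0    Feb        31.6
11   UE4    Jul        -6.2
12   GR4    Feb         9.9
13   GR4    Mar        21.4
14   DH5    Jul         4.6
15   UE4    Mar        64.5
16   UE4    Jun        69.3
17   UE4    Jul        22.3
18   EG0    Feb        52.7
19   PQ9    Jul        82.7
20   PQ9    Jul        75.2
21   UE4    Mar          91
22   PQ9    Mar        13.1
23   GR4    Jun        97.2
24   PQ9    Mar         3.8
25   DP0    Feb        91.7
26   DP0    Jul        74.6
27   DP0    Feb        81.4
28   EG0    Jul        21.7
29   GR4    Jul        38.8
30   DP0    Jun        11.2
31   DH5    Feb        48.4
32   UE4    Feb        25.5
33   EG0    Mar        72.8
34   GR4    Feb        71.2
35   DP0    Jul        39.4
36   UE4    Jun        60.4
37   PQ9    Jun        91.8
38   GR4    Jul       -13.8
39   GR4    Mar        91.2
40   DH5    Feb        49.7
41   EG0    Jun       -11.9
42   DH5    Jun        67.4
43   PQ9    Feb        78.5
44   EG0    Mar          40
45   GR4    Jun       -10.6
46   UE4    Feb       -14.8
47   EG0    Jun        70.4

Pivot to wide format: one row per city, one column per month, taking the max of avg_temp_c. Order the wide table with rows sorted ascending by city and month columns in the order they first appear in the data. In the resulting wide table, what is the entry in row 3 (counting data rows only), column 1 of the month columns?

52.7

With rows sorted ascending by city, row 3 is city=EG0. month columns in first-appearance order: Feb, Mar, Jun, Jul; column 1 is Feb.
Long rows with city=EG0, month=Feb: max(31.6, 52.7) = 52.7.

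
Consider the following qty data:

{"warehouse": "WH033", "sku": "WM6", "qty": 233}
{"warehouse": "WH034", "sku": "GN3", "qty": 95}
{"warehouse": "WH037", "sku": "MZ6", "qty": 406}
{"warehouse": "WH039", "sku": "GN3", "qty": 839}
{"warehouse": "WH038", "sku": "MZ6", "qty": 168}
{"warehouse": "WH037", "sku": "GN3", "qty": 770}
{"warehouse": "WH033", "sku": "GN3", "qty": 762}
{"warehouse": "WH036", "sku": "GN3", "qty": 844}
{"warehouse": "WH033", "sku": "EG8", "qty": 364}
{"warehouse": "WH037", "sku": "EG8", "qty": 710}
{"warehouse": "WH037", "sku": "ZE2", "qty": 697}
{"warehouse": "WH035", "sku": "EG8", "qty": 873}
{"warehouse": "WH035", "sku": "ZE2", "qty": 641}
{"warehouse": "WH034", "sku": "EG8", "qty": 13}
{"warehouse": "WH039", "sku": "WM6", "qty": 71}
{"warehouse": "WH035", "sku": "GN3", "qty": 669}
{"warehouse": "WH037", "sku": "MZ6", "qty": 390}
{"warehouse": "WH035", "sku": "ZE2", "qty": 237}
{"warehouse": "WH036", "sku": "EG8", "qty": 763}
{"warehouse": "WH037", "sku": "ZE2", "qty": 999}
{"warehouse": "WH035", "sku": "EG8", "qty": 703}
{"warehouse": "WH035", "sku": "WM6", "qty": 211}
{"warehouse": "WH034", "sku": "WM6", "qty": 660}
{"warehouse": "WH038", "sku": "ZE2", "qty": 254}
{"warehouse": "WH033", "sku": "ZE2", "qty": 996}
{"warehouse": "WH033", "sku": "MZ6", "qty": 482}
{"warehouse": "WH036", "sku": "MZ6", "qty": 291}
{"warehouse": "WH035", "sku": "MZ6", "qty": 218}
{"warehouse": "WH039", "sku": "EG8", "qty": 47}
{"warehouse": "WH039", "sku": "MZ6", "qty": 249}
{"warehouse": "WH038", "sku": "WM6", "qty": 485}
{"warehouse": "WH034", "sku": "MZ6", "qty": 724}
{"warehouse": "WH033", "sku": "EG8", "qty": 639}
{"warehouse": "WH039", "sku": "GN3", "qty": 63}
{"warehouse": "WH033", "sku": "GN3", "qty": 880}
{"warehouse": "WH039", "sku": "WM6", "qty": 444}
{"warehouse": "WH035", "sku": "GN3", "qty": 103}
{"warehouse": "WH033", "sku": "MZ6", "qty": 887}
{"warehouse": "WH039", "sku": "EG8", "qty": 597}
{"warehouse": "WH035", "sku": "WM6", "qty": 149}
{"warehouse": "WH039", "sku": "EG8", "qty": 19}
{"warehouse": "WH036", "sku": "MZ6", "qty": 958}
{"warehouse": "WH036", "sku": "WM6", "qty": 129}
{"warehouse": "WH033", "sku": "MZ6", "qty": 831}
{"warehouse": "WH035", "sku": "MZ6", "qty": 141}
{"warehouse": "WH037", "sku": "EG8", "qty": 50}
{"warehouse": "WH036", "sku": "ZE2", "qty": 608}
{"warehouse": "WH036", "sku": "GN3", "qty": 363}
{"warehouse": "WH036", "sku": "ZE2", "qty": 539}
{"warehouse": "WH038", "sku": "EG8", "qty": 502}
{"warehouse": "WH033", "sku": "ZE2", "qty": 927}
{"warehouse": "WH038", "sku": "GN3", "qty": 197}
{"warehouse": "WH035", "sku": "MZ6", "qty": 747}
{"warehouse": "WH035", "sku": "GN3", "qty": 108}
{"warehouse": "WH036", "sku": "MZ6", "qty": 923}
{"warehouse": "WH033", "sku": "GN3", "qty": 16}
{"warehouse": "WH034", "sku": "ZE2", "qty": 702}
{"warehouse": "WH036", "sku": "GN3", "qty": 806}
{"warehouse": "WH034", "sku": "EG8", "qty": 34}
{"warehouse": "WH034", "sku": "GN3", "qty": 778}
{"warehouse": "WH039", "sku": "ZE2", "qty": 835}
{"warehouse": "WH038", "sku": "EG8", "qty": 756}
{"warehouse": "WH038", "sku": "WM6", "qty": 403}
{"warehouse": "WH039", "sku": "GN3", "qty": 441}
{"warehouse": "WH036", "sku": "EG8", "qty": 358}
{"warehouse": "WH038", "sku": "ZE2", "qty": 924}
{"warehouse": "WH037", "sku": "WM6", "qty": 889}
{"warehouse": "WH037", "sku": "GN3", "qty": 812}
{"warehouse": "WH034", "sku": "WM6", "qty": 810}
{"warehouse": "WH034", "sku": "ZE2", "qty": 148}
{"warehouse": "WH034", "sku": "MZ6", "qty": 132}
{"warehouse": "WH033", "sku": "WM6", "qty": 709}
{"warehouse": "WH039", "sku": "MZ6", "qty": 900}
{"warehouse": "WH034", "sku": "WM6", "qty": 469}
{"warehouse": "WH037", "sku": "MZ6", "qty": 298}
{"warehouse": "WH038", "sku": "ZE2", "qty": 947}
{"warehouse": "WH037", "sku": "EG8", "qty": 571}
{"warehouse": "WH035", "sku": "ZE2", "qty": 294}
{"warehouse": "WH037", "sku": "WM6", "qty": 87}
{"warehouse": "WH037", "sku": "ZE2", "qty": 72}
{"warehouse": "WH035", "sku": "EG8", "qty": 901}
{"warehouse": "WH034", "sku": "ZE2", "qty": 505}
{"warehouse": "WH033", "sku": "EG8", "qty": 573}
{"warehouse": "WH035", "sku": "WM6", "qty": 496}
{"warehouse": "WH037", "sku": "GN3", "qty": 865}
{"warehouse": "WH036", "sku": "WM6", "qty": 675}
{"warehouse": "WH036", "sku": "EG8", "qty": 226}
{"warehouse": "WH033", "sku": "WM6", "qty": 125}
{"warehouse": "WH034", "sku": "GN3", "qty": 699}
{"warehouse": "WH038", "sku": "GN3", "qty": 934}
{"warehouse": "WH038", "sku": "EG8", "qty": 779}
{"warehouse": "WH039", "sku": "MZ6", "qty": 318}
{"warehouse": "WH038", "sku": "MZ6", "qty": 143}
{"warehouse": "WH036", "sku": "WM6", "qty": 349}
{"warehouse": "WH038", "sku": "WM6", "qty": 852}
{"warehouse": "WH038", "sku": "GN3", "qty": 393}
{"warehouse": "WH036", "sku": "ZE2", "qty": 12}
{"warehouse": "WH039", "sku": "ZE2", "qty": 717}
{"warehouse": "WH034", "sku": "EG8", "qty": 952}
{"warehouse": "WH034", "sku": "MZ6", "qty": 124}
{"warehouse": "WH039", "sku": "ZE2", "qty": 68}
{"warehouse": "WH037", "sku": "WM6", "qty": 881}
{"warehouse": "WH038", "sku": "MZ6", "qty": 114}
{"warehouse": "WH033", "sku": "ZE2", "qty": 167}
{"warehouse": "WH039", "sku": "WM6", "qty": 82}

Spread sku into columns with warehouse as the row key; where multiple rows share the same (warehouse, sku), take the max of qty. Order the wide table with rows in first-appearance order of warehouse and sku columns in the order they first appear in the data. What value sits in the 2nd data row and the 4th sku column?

952

With rows in first-appearance order of warehouse, row 2 is warehouse=WH034. sku columns in first-appearance order: WM6, GN3, MZ6, EG8, ZE2; column 4 is EG8.
Long rows with warehouse=WH034, sku=EG8: max(13, 34, 952) = 952.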